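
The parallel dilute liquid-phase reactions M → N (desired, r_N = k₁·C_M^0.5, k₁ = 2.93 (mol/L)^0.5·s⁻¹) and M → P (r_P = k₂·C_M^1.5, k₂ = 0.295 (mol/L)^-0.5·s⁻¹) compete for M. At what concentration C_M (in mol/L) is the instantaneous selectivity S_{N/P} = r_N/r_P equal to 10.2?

S_{N/P} = (k₁/k₂)·C_M⁻¹ ⇒ C_M = (S·k₂/k₁)^(-1).
= (10.2×0.295/2.93)^(-1) = (1.027)^(-1) = 0.974 mol/L.

0.974 mol/L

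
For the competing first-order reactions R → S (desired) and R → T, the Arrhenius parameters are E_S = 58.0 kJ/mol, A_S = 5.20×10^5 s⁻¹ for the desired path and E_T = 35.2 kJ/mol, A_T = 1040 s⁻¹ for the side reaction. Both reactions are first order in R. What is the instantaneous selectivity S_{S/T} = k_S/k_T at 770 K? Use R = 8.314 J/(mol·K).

14.2

With equal orders, S_{S/T} = k_S/k_T = (A_S/A_T)·exp[(E_T−E_S)/(RT)].
(E_T−E_S)/(RT) = (35.2−58.0)×10³/(8.314×770) = -22800/6402 = -3.562.
k_S/k_T = (5.20×10^5/1040)·exp(-3.562) = 500.0 × 0.02840 = 14.2.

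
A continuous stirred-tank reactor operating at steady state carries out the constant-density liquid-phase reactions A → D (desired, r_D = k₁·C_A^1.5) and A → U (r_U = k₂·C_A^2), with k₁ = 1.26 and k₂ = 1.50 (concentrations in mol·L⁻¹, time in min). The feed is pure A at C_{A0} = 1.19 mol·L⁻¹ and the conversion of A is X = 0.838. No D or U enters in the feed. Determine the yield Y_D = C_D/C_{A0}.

0.550

Exit C_A = C_{A0}(1−X) = 1.19×0.162 = 0.1928 mol·L⁻¹.
In a CSTR the entire volume is at exit conditions, so r_D = 1.26×0.1928^1.5 = 0.1067 and r_U = 1.50×0.1928^2 = 0.05575.
Fraction of consumed A going to D: r_D/(r_D+r_U) = 0.6567.
C_D = 0.6567·C_{A0}·X = 0.6567×1.19×0.838 = 0.655 mol·L⁻¹; Y_D = C_D/C_{A0} = 0.550.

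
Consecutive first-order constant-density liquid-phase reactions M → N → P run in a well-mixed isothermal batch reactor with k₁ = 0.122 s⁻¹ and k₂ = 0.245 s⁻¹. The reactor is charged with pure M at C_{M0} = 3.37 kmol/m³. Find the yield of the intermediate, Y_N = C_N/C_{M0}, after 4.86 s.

0.247

The intermediate concentration in a first-order A→B→C sequence is C_N = k₁C_{M0}(e^(−k₁t) − e^(−k₂t))/(k₂−k₁).
e^(−k₁t) = e^(−0.122×4.86) = e^(−0.5929) = 0.5527; e^(−k₂t) = e^(−1.191) = 0.3040.
C_N = 0.122×3.37/(0.245−0.122) × (0.5527−0.3040) = 3.343×0.2487 = 0.8313 kmol/m³.
Y_N = C_N/C_{M0} = 0.8313/3.37 = 0.247.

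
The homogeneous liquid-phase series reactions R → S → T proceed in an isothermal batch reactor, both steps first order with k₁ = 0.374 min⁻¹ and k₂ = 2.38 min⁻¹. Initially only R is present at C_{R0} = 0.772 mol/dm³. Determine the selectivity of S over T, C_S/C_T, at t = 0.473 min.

Solving the coupled first-order balances gives C_S(t) = [k₁/(k₂−k₁)]·C_{R0}·(e^(−k₁t) − e^(−k₂t)).
e^(−k₁t) = e^(−0.374×0.473) = e^(−0.1769) = 0.8379; e^(−k₂t) = e^(−1.126) = 0.3244.
C_S = 0.374×0.772/(2.38−0.374) × (0.8379−0.3244) = 0.1439×0.5134 = 0.07390 mol/dm³.
C_R = C_{R0}e^(−k₁t) = 0.6468 mol/dm³, so C_T = C_{R0}−C_R−C_S = 0.05127 mol/dm³; C_S/C_T = 1.44.

1.44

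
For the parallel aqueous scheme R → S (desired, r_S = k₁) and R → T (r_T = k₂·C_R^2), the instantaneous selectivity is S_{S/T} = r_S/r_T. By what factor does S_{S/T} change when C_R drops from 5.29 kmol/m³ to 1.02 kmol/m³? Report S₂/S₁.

S_{S/T} = (k₁/k₂)·C_R^-2, so S₂/S₁ = (C_{R,2}/C_{R,1})^-2.
= (1.02/5.29)^(-2) = (0.1928)^(-2) = 26.9.

26.9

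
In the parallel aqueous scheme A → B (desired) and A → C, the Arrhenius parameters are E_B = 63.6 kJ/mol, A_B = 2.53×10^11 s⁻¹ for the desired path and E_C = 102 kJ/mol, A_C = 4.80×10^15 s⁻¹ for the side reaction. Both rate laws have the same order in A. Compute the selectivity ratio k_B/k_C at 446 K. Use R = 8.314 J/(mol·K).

Since both paths have the same order in A, the concentration cancels and S_{B/C} = k_B/k_C = (A_B/A_C)·exp[(E_C−E_B)/(RT)].
(E_C−E_B)/(RT) = (102−63.6)×10³/(8.314×446) = 38400/3708 = 10.36.
k_B/k_C = (2.53×10^11/4.80×10^15)·exp(10.36) = 5.271×10^-5 × 31441 = 1.66.

1.66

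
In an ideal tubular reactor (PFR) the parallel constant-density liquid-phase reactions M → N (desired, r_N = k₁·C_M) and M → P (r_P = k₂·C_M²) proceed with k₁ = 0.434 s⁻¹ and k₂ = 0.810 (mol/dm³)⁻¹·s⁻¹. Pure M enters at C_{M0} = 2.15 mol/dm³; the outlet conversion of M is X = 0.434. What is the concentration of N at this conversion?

0.229 mol/dm³

C_M = C_{M0}(1−X) = 1.217 mol/dm³.
Along a PFR/batch, dC_N/dC_M = −r_N/(r_N+r_P) = −k₁/(k₁+k₂·C_M).
Integrating from C_{M0} to C_M: C_N = (0.434/0.810)·ln[(0.434+0.810·2.15)/(0.434+0.810·1.22)] = 0.5358·ln(2.175/1.420) = 0.2287 mol/dm³.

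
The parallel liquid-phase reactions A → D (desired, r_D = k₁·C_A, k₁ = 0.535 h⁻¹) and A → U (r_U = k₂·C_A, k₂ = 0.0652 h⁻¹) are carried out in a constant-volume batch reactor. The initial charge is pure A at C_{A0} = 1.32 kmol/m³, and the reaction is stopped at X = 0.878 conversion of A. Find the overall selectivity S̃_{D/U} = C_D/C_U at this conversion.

C_A = C_{A0}(1−X) = 0.1610 kmol/m³.
Both paths are first order in A, so the instantaneous fraction to D is constant: dC_D/d(−C_A) = k₁/(k₁+k₂) = 0.8914.
C_D = 0.8914·(C_{A0}−C_A) = 0.8914×1.159 = 1.03 kmol/m³.
C_U = (C_{A0}−C_A)−C_D = 0.1259 kmol/m³; S̃_{D/U} = 1.033/0.1259 = 8.21.

8.21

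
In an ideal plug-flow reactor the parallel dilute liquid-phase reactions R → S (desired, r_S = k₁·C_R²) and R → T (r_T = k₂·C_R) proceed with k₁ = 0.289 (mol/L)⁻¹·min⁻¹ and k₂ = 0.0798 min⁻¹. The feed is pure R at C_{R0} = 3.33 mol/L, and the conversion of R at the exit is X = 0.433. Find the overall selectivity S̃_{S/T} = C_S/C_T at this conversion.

9.23

C_R = C_{R0}(1−X) = 1.888 mol/L.
Along a PFR/batch, dC_T/dC_R = −r_T/(r_S+r_T) = −k₂/(k₂+k₁·C_R).
Integrating from C_{R0} to C_R: C_T = (0.0798/0.289)·ln[(0.0798+0.289·3.33)/(0.0798+0.289·1.89)] = 0.2761·ln(1.042/0.6255) = 0.1410 mol/L.
Then C_S = (C_{R0}−C_R) − C_T = 1.442 − 0.1410 = 1.301 mol/L.
S̃_{S/T} = C_S/C_T = 1.301/0.1410 = 9.23.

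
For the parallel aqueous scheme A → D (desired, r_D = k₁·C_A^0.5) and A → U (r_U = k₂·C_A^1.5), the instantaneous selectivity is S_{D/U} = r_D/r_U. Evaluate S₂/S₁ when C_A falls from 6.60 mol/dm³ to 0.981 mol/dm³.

S_{D/U} = (k₁/k₂)·C_A⁻¹, so S₂/S₁ = (C_{A,2}/C_{A,1})⁻¹.
= 6.60/0.981 = 6.73.
Selectivity toward D rises as C_A falls — low-concentration operation is favoured.

6.73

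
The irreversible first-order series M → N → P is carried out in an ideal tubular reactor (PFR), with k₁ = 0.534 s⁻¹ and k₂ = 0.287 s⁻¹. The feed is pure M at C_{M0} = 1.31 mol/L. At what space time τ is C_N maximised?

2.51 s

The intermediate peaks when r₁ = r₂, i.e. k₁e^(−k₁τ) = k₂e^(−k₂τ), giving τ_opt = ln(k₂/k₁)/(k₂−k₁).
= ln(0.287/0.534)/(0.287−0.534) = ln(0.5375)/-0.2470 = -0.6209/-0.2470 = 2.51 s.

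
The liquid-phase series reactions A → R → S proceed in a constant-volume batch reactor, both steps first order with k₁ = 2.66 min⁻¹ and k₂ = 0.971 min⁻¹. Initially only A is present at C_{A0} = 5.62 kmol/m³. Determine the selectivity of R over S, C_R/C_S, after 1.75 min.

The intermediate concentration in a first-order A→B→C sequence is C_R = k₁C_{A0}(e^(−k₁t) − e^(−k₂t))/(k₂−k₁).
e^(−k₁t) = e^(−2.66×1.75) = e^(−4.655) = 0.009514; e^(−k₂t) = e^(−1.699) = 0.1828.
C_R = 2.66×5.62/(0.971−2.66) × (0.009514−0.1828) = (-8.851)×(-0.1733) = 1.534 kmol/m³.
C_A = C_{A0}e^(−k₁t) = 0.05347 kmol/m³, so C_S = C_{A0}−C_A−C_R = 4.033 kmol/m³; C_R/C_S = 0.380.

0.380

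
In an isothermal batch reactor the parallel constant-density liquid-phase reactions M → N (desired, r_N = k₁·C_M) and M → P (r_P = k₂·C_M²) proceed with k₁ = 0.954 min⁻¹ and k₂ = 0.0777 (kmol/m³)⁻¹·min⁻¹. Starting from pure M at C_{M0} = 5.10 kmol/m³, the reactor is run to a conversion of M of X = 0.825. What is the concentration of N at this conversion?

3.40 kmol/m³

C_M = C_{M0}(1−X) = 0.8925 kmol/m³.
Along a PFR/batch, dC_N/dC_M = −r_N/(r_N+r_P) = −k₁/(k₁+k₂·C_M).
Integrating from C_{M0} to C_M: C_N = (0.954/0.0777)·ln[(0.954+0.0777·5.10)/(0.954+0.0777·0.893)] = 12.28·ln(1.350/1.023) = 3.404 kmol/m³.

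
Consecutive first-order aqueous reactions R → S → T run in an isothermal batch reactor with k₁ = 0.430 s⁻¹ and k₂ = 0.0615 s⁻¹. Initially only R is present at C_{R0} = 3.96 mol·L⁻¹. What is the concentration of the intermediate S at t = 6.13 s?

For first-order series with pure R initially, C_S(t) = k₁C_{R0}/(k₂−k₁)·(e^(−k₁t) − e^(−k₂t)).
e^(−k₁t) = e^(−0.430×6.13) = e^(−2.636) = 0.07165; e^(−k₂t) = e^(−0.3770) = 0.6859.
C_S = 0.430×3.96/(0.0615−0.430) × (0.07165−0.6859) = (-4.621)×(-0.6143) = 2.838 mol·L⁻¹.

2.84 mol·L⁻¹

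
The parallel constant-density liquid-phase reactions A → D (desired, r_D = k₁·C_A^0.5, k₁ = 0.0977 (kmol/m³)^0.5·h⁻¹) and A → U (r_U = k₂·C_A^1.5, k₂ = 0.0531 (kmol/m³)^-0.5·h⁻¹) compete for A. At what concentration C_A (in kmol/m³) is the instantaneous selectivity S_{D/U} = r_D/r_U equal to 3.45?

0.533 kmol/m³

S_{D/U} = (k₁/k₂)·C_A⁻¹ ⇒ C_A = (S·k₂/k₁)^(-1).
= (3.45×0.0531/0.0977)^(-1) = (1.875)^(-1) = 0.533 kmol/m³.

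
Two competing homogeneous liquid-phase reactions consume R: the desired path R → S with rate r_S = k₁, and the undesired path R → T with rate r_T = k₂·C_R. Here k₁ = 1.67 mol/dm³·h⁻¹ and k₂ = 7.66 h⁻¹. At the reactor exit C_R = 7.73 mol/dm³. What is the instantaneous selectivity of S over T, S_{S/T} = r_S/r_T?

0.0282

S_{S/T} = r_S/r_T = (k₁)/(k₂·C_R) = (k₁/k₂)·C_R⁻¹.
= (1.67) / (7.66×7.730) = 1.670/59.21 = 0.0282.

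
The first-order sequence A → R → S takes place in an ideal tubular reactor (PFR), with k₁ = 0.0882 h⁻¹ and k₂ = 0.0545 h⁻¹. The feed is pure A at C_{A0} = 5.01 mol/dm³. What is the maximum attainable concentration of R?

2.30 mol/dm³

For a first-order series the maximum intermediate yield is C_{R,max}/C_{A0} = (k₁/k₂)^[k₂/(k₂−k₁)].
= (0.0882/0.0545)^(0.0545/(0.0545−0.0882)) = (1.618)^(-1.617) = 0.4591.
C_{R,max} = 0.4591×5.01 = 2.30 mol/dm³.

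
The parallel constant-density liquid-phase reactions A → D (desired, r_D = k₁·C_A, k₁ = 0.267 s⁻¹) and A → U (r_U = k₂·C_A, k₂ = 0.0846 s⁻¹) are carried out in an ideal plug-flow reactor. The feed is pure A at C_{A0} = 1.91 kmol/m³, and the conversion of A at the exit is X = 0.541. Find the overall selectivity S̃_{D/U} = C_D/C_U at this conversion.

3.16

C_A = C_{A0}(1−X) = 0.8767 kmol/m³.
Both paths are first order in A, so the instantaneous fraction to D is constant: dC_D/d(−C_A) = k₁/(k₁+k₂) = 0.7594.
C_D = 0.7594·(C_{A0}−C_A) = 0.7594×1.033 = 0.785 kmol/m³.
C_U = (C_{A0}−C_A)−C_D = 0.2486 kmol/m³; S̃_{D/U} = 0.7847/0.2486 = 3.16.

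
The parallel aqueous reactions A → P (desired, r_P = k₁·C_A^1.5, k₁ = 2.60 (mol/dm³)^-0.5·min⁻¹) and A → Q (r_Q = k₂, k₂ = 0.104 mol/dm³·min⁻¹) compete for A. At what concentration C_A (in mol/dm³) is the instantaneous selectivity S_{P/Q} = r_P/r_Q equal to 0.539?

S_{P/Q} = (k₁/k₂)·C_A^1.5 ⇒ C_A = (S·k₂/k₁)^(1/1.5).
= (0.539×0.104/2.60)^(0.6667) = (0.02156)^(0.6667) = 0.0775 mol/dm³.

0.0775 mol/dm³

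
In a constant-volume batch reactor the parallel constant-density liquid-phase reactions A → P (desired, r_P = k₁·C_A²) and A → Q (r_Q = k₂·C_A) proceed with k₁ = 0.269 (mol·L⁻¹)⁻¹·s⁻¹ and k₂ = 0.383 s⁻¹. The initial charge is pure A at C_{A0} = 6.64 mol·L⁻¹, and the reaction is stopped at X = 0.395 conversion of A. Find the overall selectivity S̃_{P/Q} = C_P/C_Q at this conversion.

C_A = C_{A0}(1−X) = 4.017 mol·L⁻¹.
Along a PFR/batch, dC_Q/dC_A = −r_Q/(r_P+r_Q) = −k₂/(k₂+k₁·C_A).
Integrating from C_{A0} to C_A: C_Q = (0.383/0.269)·ln[(0.383+0.269·6.64)/(0.383+0.269·4.02)] = 1.424·ln(2.169/1.464) = 0.5602 mol·L⁻¹.
Then C_P = (C_{A0}−C_A) − C_Q = 2.623 − 0.5602 = 2.063 mol·L⁻¹.
S̃_{P/Q} = C_P/C_Q = 2.063/0.5602 = 3.68.

3.68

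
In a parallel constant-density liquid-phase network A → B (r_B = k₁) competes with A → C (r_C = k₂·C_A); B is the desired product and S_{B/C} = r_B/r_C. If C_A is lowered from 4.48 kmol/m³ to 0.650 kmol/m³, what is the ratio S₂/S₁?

S_{B/C} = (k₁/k₂)·C_A⁻¹, so S₂/S₁ = (C_{A,2}/C_{A,1})⁻¹.
= 4.48/0.650 = 6.89.
Selectivity toward B rises as C_A falls — low-concentration operation is favoured.

6.89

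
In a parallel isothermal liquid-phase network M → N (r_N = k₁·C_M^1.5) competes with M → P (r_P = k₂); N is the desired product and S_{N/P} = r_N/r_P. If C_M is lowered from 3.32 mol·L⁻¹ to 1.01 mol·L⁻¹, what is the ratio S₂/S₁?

S_{N/P} = (k₁/k₂)·C_M^1.5, so S₂/S₁ = (C_{M,2}/C_{M,1})^1.5.
= (1.01/3.32)^1.5 = (0.3042)^1.5 = 0.168.
Selectivity toward N falls as C_M falls — high-concentration operation is favoured.

0.168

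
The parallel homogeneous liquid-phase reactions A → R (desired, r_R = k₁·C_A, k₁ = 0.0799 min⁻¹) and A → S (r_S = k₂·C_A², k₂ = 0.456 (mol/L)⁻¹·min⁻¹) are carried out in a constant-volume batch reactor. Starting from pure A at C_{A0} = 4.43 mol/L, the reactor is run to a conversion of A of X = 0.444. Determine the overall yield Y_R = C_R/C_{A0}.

0.0220

C_A = C_{A0}(1−X) = 2.463 mol/L.
Along a PFR/batch, dC_R/dC_A = −r_R/(r_R+r_S) = −k₁/(k₁+k₂·C_A).
Integrating from C_{A0} to C_A: C_R = (0.0799/0.456)·ln[(0.0799+0.456·4.43)/(0.0799+0.456·2.46)] = 0.1752·ln(2.100/1.203) = 0.09761 mol/L.
Y_R = C_R/C_{A0} = 0.09761/4.43 = 0.0220.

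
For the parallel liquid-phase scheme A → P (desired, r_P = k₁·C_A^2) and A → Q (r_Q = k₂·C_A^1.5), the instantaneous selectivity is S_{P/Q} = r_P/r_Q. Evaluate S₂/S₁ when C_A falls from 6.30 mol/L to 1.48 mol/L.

S_{P/Q} = (k₁/k₂)·C_A^0.5, so S₂/S₁ = (C_{A,2}/C_{A,1})^0.5.
= (1.48/6.30)^0.5 = (0.2349)^0.5 = 0.485.

0.485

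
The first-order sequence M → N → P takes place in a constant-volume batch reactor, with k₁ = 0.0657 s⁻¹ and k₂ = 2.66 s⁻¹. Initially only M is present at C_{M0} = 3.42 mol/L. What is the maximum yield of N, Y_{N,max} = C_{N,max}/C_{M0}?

0.0225

For a first-order series the maximum intermediate yield is C_{N,max}/C_{M0} = (k₁/k₂)^[k₂/(k₂−k₁)].
= (0.0657/2.66)^(2.66/(2.66−0.0657)) = (0.02470)^(1.025) = 0.02249.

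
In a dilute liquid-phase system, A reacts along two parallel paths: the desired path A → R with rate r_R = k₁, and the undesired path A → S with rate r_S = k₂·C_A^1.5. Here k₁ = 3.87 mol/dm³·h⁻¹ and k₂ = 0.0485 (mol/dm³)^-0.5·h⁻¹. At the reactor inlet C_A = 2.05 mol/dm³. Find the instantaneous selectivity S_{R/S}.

S_{R/S} = r_R/r_S = (k₁)/(k₂·C_A^1.5) = (k₁/k₂)·C_A^-1.5.
= (3.87) / (0.0485×2.050^1.5) = 3.870/0.1424 = 27.2.

27.2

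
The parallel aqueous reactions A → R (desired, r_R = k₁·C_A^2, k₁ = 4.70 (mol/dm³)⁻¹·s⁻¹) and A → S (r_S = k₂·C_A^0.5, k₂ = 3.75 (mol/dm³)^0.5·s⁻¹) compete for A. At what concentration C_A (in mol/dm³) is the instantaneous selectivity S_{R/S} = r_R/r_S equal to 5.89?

2.81 mol/dm³

S_{R/S} = (k₁/k₂)·C_A^1.5 ⇒ C_A = (S·k₂/k₁)^(1/1.5).
= (5.89×3.75/4.70)^(0.6667) = (4.699)^(0.6667) = 2.81 mol/dm³.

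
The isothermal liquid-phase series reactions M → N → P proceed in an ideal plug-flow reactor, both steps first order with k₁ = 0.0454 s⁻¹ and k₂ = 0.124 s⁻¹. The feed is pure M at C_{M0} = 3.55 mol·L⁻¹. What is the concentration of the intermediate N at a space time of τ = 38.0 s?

0.347 mol·L⁻¹

For first-order series with pure M initially, C_N(τ) = k₁C_{M0}/(k₂−k₁)·(e^(−k₁τ) − e^(−k₂τ)).
e^(−k₁τ) = e^(−0.0454×38.0) = e^(−1.725) = 0.1781; e^(−k₂τ) = e^(−4.712) = 0.008987.
C_N = 0.0454×3.55/(0.124−0.0454) × (0.1781−0.008987) = 2.051×0.1692 = 0.3468 mol·L⁻¹.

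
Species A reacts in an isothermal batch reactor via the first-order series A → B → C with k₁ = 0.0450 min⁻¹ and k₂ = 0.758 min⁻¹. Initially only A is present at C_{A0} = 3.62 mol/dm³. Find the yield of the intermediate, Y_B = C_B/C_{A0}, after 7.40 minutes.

Solving the coupled first-order balances gives C_B(t) = [k₁/(k₂−k₁)]·C_{A0}·(e^(−k₁t) − e^(−k₂t)).
e^(−k₁t) = e^(−0.0450×7.40) = e^(−0.3330) = 0.7168; e^(−k₂t) = e^(−5.609) = 0.003664.
C_B = 0.0450×3.62/(0.758−0.0450) × (0.7168−0.003664) = 0.2285×0.7131 = 0.1629 mol/dm³.
Y_B = C_B/C_{A0} = 0.1629/3.62 = 0.0450.

0.0450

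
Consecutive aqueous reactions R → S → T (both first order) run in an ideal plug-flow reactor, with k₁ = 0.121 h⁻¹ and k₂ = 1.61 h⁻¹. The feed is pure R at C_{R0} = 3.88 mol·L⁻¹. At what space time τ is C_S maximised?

1.74 h

Setting dC_S/dτ = 0 gives τ_opt = ln(k₂/k₁)/(k₂−k₁).
= ln(1.61/0.121)/(1.61−0.121) = ln(13.31)/1.489 = 2.588/1.489 = 1.74 h.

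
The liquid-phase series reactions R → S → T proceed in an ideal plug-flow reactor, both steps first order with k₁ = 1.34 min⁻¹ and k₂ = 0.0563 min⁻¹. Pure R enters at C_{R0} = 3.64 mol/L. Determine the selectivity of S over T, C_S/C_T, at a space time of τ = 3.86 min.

5.20

Solving the coupled first-order balances gives C_S(τ) = [k₁/(k₂−k₁)]·C_{R0}·(e^(−k₁τ) − e^(−k₂τ)).
e^(−k₁τ) = e^(−1.34×3.86) = e^(−5.172) = 0.005671; e^(−k₂τ) = e^(−0.2173) = 0.8047.
C_S = 1.34×3.64/(0.0563−1.34) × (0.005671−0.8047) = (-3.800)×(-0.7990) = 3.036 mol/L.
C_R = C_{R0}e^(−k₁τ) = 0.02064 mol/L, so C_T = C_{R0}−C_R−C_S = 0.5834 mol/L; C_S/C_T = 5.20.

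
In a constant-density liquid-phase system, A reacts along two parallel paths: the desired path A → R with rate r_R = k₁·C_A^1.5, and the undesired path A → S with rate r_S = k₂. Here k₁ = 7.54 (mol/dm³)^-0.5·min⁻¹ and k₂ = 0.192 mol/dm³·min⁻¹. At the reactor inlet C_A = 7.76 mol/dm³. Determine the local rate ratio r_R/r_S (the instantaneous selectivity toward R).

849

S_{R/S} = r_R/r_S = (k₁·C_A^1.5)/(k₂) = (k₁/k₂)·C_A^1.5.
= (7.54×7.760^1.5) / (0.192) = 163.0/0.1920 = 849.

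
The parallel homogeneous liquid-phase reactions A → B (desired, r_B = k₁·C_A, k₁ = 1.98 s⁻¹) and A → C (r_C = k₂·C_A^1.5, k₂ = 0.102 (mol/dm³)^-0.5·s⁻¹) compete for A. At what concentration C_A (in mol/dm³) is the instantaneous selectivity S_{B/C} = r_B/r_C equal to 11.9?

S_{B/C} = (k₁/k₂)·C_A^-0.5 ⇒ C_A = (S·k₂/k₁)^(-2).
= (11.9×0.102/1.98)^(-2) = (0.6130)^(-2) = 2.66 mol/dm³.

2.66 mol/dm³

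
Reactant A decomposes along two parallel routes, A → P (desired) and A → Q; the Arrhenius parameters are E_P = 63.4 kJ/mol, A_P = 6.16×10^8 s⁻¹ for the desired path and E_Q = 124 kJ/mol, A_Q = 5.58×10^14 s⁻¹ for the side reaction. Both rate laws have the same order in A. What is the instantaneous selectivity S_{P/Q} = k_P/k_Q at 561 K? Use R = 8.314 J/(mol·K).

0.485

Since both paths have the same order in A, the concentration cancels and S_{P/Q} = k_P/k_Q = (A_P/A_Q)·exp[(E_Q−E_P)/(RT)].
(E_Q−E_P)/(RT) = (124−63.4)×10³/(8.314×561) = 60600/4664 = 12.99.
k_P/k_Q = (6.16×10^8/5.58×10^14)·exp(12.99) = 1.104×10^-6 × 4.392×10^5 = 0.485.
Since E_P < E_Q, lowering the temperature improves selectivity toward P.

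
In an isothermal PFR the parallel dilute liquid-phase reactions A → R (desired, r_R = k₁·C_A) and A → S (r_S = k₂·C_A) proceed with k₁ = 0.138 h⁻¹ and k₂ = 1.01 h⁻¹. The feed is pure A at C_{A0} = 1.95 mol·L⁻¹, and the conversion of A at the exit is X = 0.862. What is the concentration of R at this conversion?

C_A = C_{A0}(1−X) = 0.2691 mol·L⁻¹.
Both paths are first order in A, so the instantaneous fraction to R is constant: dC_R/d(−C_A) = k₁/(k₁+k₂) = 0.1202.
C_R = 0.1202·(C_{A0}−C_A) = 0.1202×1.681 = 0.202 mol·L⁻¹.

0.202 mol·L⁻¹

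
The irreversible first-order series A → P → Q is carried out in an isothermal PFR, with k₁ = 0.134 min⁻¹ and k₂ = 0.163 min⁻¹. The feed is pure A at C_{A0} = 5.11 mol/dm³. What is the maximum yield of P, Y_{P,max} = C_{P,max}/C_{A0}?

At the optimum, C_{P,max}/C_{A0} = (k₁/k₂)^[k₂/(k₂−k₁)].
= (0.134/0.163)^(0.163/(0.163−0.134)) = (0.8221)^(5.621) = 0.3325.

0.332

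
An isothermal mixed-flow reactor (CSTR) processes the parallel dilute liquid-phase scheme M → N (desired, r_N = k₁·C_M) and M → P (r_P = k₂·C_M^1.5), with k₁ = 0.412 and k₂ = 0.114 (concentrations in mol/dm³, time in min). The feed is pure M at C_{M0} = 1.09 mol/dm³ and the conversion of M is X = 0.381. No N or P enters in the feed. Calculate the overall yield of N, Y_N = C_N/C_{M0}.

Exit C_M = C_{M0}(1−X) = 1.09×0.619 = 0.6747 mol/dm³.
In a CSTR the entire volume is at exit conditions, so r_N = 0.412×0.6747 = 0.2780 and r_P = 0.114×0.6747^1.5 = 0.06318.
Fraction of consumed M going to N: r_N/(r_N+r_P) = 0.8148.
C_N = 0.8148·C_{M0}·X = 0.8148×1.09×0.381 = 0.338 mol/dm³; Y_N = C_N/C_{M0} = 0.310.

0.310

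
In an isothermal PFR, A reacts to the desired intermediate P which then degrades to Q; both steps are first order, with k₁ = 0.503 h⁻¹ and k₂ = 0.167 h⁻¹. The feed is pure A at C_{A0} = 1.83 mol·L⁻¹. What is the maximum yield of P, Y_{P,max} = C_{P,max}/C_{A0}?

0.578

Evaluating C_P at τ_opt = ln(k₂/k₁)/(k₂−k₁) gives C_{P,max}/C_{A0} = (k₁/k₂)^[k₂/(k₂−k₁)].
= (0.503/0.167)^(0.167/(0.167−0.503)) = (3.012)^(-0.4970) = 0.5781.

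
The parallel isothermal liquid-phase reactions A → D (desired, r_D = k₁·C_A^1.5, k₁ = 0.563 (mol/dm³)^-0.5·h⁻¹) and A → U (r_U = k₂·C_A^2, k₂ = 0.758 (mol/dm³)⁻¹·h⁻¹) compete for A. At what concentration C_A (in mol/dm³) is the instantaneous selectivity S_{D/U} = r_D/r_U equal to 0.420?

3.13 mol/dm³

S_{D/U} = (k₁/k₂)·C_A^-0.5 ⇒ C_A = (S·k₂/k₁)^(-2).
= (0.420×0.758/0.563)^(-2) = (0.5655)^(-2) = 3.13 mol/dm³.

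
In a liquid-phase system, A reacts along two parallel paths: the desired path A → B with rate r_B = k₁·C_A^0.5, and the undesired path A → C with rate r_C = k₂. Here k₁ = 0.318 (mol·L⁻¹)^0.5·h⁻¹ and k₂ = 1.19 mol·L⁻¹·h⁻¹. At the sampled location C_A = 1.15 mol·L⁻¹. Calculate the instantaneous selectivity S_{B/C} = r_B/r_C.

0.287

S_{B/C} = r_B/r_C = (k₁·C_A^0.5)/(k₂) = (k₁/k₂)·C_A^0.5.
= (0.318×1.150^0.5) / (1.19) = 0.3410/1.190 = 0.287.
Since the desired path is higher order in A, keeping C_A high (PFR or concentrated feed) favours B.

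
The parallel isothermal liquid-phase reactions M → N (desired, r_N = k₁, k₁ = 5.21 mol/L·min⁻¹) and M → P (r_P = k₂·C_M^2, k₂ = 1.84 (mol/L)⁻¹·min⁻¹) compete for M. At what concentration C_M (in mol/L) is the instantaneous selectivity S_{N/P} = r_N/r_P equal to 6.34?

S_{N/P} = (k₁/k₂)·C_M^-2 ⇒ C_M = (S·k₂/k₁)^(-0.5).
= (6.34×1.84/5.21)^(-0.5) = (2.239)^(-0.5) = 0.668 mol/L.

0.668 mol/L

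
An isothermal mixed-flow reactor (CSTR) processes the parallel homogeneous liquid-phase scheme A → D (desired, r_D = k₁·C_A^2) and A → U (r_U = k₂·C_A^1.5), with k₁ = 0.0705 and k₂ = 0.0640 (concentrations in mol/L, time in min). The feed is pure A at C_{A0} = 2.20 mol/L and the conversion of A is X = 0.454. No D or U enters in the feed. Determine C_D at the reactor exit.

0.546 mol/L

Exit C_A = C_{A0}(1−X) = 2.20×0.546 = 1.201 mol/L.
Rates in a CSTR are evaluated at the outlet concentration: r_D = 0.0705×1.201^2 = 0.1017, r_U = 0.0640×1.201^1.5 = 0.08426.
Fraction of consumed A going to D: r_D/(r_D+r_U) = 0.5470.
C_D = 0.5470·C_{A0}·X = 0.5470×2.20×0.454 = 0.546 mol/L.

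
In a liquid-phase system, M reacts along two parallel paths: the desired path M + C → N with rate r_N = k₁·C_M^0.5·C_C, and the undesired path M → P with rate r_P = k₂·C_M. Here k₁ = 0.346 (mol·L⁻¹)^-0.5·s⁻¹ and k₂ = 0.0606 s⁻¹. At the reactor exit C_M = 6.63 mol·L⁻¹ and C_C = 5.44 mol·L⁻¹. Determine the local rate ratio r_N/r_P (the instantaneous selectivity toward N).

S_{N/P} = r_N/r_P = (k₁·C_M^0.5·C_C)/(k₂·C_M) = (k₁/k₂)·C_M^-0.5·C_C.
= (0.346×6.630^0.5×5.440) / (0.0606×6.630) = 4.847/0.4018 = 12.1.
The undesired path is higher order in M, so low C_M (CSTR or dilute feed) favours N.

12.1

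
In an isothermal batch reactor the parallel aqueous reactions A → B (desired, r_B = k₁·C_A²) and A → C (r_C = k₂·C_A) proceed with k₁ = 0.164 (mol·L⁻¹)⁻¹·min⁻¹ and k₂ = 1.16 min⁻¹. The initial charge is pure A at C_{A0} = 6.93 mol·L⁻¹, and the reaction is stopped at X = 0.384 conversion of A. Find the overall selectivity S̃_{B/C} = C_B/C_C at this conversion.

0.785

C_A = C_{A0}(1−X) = 4.269 mol·L⁻¹.
Along a PFR/batch, dC_C/dC_A = −r_C/(r_B+r_C) = −k₂/(k₂+k₁·C_A).
Integrating from C_{A0} to C_A: C_C = (1.16/0.164)·ln[(1.16+0.164·6.93)/(1.16+0.164·4.27)] = 7.073·ln(2.297/1.860) = 1.491 mol·L⁻¹.
Then C_B = (C_{A0}−C_A) − C_C = 2.661 − 1.491 = 1.170 mol·L⁻¹.
S̃_{B/C} = C_B/C_C = 1.170/1.491 = 0.785.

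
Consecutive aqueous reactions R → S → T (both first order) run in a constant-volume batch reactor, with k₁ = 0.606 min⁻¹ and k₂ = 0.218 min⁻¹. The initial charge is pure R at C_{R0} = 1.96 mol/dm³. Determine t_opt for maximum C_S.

2.64 min

For first-order series the maximum of C_S occurs at t_opt = ln(k₂/k₁)/(k₂−k₁).
= ln(0.218/0.606)/(0.218−0.606) = ln(0.3597)/-0.3880 = -1.022/-0.3880 = 2.64 min.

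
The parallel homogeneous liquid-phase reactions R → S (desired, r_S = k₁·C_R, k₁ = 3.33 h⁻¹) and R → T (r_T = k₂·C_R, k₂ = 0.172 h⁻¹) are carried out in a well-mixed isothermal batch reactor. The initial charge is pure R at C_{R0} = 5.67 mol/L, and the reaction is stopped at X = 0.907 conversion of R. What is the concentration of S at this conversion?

4.89 mol/L

C_R = C_{R0}(1−X) = 0.5273 mol/L.
Both paths are first order in R, so the instantaneous fraction to S is constant: dC_S/d(−C_R) = k₁/(k₁+k₂) = 0.9509.
C_S = 0.9509·(C_{R0}−C_R) = 0.9509×5.143 = 4.89 mol/L.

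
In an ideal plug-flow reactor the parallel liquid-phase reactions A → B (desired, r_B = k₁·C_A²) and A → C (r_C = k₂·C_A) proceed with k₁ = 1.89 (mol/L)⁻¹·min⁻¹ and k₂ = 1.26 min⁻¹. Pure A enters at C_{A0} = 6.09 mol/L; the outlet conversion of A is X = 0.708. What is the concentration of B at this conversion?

3.63 mol/L

C_A = C_{A0}(1−X) = 1.778 mol/L.
Along a PFR/batch, dC_C/dC_A = −r_C/(r_B+r_C) = −k₂/(k₂+k₁·C_A).
Integrating from C_{A0} to C_A: C_C = (1.26/1.89)·ln[(1.26+1.89·6.09)/(1.26+1.89·1.78)] = 0.6667·ln(12.77/4.621) = 0.6777 mol/L.
Then C_B = (C_{A0}−C_A) − C_C = 4.312 − 0.6777 = 3.634 mol/L.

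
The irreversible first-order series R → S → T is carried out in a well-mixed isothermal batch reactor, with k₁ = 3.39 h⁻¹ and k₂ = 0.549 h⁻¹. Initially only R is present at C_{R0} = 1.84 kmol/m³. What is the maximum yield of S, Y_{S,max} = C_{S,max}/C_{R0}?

0.703

For a first-order series the maximum intermediate yield is C_{S,max}/C_{R0} = (k₁/k₂)^[k₂/(k₂−k₁)].
= (3.39/0.549)^(0.549/(0.549−3.39)) = (6.175)^(-0.1932) = 0.7034.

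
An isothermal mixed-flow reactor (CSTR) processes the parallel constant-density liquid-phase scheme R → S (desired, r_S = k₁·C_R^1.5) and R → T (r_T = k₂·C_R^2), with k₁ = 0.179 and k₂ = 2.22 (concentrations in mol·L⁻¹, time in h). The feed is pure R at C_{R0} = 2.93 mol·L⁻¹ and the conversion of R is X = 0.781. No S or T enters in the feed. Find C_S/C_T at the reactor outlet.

Exit C_R = C_{R0}(1−X) = 2.93×0.219 = 0.6417 mol·L⁻¹.
Rates in a CSTR are evaluated at the outlet concentration: r_S = 0.179×0.6417^1.5 = 0.09201, r_T = 2.22×0.6417^2 = 0.9141.
Overall selectivity = C_S/C_T = r_Sτ/(r_Tτ) = r_S/r_T = 0.101.

0.101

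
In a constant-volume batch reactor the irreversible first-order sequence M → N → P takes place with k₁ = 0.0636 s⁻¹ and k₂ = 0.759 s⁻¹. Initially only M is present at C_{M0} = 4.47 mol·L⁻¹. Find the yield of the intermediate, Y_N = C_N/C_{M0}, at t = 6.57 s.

0.0596

The intermediate concentration in a first-order A→B→C sequence is C_N = k₁C_{M0}(e^(−k₁t) − e^(−k₂t))/(k₂−k₁).
e^(−k₁t) = e^(−0.0636×6.57) = e^(−0.4179) = 0.6585; e^(−k₂t) = e^(−4.987) = 0.006829.
C_N = 0.0636×4.47/(0.759−0.0636) × (0.6585−0.006829) = 0.4088×0.6516 = 0.2664 mol·L⁻¹.
Y_N = C_N/C_{M0} = 0.2664/4.47 = 0.0596.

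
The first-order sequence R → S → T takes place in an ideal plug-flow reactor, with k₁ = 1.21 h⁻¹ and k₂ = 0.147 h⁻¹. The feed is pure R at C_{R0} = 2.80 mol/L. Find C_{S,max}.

At the optimum, C_{S,max}/C_{R0} = (k₁/k₂)^[k₂/(k₂−k₁)].
= (1.21/0.147)^(0.147/(0.147−1.21)) = (8.231)^(-0.1383) = 0.7471.
C_{S,max} = 0.7471×2.80 = 2.09 mol/L.

2.09 mol/L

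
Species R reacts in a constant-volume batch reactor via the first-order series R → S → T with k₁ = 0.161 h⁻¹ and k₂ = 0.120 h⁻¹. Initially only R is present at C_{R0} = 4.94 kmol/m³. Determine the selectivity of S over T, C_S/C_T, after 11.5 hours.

0.787

The intermediate concentration in a first-order A→B→C sequence is C_S = k₁C_{R0}(e^(−k₁t) − e^(−k₂t))/(k₂−k₁).
e^(−k₁t) = e^(−0.161×11.5) = e^(−1.852) = 0.1570; e^(−k₂t) = e^(−1.380) = 0.2516.
C_S = 0.161×4.94/(0.120−0.161) × (0.1570−0.2516) = (-19.40)×(-0.09458) = 1.835 kmol/m³.
C_R = C_{R0}e^(−k₁t) = 0.7756 kmol/m³, so C_T = C_{R0}−C_R−C_S = 2.330 kmol/m³; C_S/C_T = 0.787.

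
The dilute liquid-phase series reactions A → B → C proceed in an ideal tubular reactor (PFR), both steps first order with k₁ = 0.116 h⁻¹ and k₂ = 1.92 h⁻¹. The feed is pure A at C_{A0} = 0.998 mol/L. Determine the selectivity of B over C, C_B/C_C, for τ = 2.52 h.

0.231

For first-order series with pure A initially, C_B(τ) = k₁C_{A0}/(k₂−k₁)·(e^(−k₁τ) − e^(−k₂τ)).
e^(−k₁τ) = e^(−0.116×2.52) = e^(−0.2923) = 0.7465; e^(−k₂τ) = e^(−4.838) = 0.007920.
C_B = 0.116×0.998/(1.92−0.116) × (0.7465−0.007920) = 0.06417×0.7386 = 0.04740 mol/L.
C_A = C_{A0}e^(−k₁τ) = 0.7450 mol/L, so C_C = C_{A0}−C_A−C_B = 0.2056 mol/L; C_B/C_C = 0.231.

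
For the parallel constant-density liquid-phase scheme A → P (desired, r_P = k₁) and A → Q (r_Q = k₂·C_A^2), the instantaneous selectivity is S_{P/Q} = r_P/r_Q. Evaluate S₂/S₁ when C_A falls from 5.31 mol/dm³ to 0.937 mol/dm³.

S_{P/Q} = (k₁/k₂)·C_A^-2, so S₂/S₁ = (C_{A,2}/C_{A,1})^-2.
= (0.937/5.31)^(-2) = (0.1765)^(-2) = 32.1.

32.1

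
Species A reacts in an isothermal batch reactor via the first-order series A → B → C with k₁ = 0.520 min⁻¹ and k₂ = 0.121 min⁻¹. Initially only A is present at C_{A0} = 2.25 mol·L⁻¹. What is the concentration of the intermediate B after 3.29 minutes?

The intermediate concentration in a first-order A→B→C sequence is C_B = k₁C_{A0}(e^(−k₁t) − e^(−k₂t))/(k₂−k₁).
e^(−k₁t) = e^(−0.520×3.29) = e^(−1.711) = 0.1807; e^(−k₂t) = e^(−0.3981) = 0.6716.
C_B = 0.520×2.25/(0.121−0.520) × (0.1807−0.6716) = (-2.932)×(-0.4909) = 1.439 mol·L⁻¹.

1.44 mol·L⁻¹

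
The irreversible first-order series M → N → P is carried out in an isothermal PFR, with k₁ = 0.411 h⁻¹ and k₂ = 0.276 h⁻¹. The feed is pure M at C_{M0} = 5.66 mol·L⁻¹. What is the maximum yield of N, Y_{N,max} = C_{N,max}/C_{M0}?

At the optimum, C_{N,max}/C_{M0} = (k₁/k₂)^[k₂/(k₂−k₁)].
= (0.411/0.276)^(0.276/(0.276−0.411)) = (1.489)^(-2.044) = 0.4430.

0.443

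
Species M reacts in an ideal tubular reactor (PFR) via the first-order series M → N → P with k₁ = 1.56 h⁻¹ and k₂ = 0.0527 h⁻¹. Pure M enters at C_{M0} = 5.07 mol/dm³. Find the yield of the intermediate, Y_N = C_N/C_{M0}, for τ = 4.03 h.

Solving the coupled first-order balances gives C_N(τ) = [k₁/(k₂−k₁)]·C_{M0}·(e^(−k₁τ) − e^(−k₂τ)).
e^(−k₁τ) = e^(−1.56×4.03) = e^(−6.287) = 0.001861; e^(−k₂τ) = e^(−0.2124) = 0.8087.
C_N = 1.56×5.07/(0.0527−1.56) × (0.001861−0.8087) = (-5.247)×(-0.8068) = 4.233 mol/dm³.
Y_N = C_N/C_{M0} = 4.233/5.07 = 0.835.

0.835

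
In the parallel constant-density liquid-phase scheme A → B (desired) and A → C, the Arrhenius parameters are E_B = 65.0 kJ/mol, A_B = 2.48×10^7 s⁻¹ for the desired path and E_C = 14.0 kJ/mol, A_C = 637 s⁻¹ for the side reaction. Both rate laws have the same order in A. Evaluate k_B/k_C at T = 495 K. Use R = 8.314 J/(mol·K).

0.162

k_B/k_C = (A_B/A_C)·exp[−(E_B−E_C)/(RT)] = (A_B/A_C)·exp[(E_C−E_B)/(RT)].
(E_C−E_B)/(RT) = (14.0−65.0)×10³/(8.314×495) = -51000/4115 = -12.39.
k_B/k_C = (2.48×10^7/637)·exp(-12.39) = 38932 × 4.150×10^-6 = 0.162.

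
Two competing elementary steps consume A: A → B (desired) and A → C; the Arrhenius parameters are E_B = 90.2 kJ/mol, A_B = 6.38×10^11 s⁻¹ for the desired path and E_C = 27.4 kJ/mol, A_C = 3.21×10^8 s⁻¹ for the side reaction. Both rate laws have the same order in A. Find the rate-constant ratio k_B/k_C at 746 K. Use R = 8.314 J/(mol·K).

With equal orders, S_{B/C} = k_B/k_C = (A_B/A_C)·exp[(E_C−E_B)/(RT)].
(E_C−E_B)/(RT) = (27.4−90.2)×10³/(8.314×746) = -62800/6202 = -10.13.
k_B/k_C = (6.38×10^11/3.21×10^8)·exp(-10.13) = 1988 × 4.005×10^-5 = 0.0796.
Since E_B > E_C, raising the temperature improves selectivity toward B.

0.0796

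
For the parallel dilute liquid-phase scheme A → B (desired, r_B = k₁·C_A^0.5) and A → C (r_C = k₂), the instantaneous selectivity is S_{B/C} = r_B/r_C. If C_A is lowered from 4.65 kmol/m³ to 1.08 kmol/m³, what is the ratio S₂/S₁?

S_{B/C} = (k₁/k₂)·C_A^0.5, so S₂/S₁ = (C_{A,2}/C_{A,1})^0.5.
= (1.08/4.65)^0.5 = (0.2323)^0.5 = 0.482.
Selectivity toward B falls as C_A falls — high-concentration operation is favoured.

0.482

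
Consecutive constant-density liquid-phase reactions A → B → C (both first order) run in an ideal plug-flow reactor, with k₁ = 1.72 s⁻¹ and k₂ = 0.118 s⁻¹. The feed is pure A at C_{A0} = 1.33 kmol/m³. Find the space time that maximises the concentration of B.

The intermediate peaks when r₁ = r₂, i.e. k₁e^(−k₁τ) = k₂e^(−k₂τ), giving τ_opt = ln(k₂/k₁)/(k₂−k₁).
= ln(0.118/1.72)/(0.118−1.72) = ln(0.06860)/-1.602 = -2.679/-1.602 = 1.67 s.

1.67 s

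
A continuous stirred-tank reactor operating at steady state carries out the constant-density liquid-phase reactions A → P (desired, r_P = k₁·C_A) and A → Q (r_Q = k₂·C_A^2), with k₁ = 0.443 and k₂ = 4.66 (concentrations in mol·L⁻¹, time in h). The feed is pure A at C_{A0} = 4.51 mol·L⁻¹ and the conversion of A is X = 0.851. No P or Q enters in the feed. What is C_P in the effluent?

Exit C_A = C_{A0}(1−X) = 4.51×0.149 = 0.6720 mol·L⁻¹.
A CSTR operates uniformly at the exit composition, giving r_P = 0.2977 and r_Q = 2.104 (each k·C_A^n at C_A = 0.6720).
Fraction of consumed A going to P: r_P/(r_P+r_Q) = 0.1239.
C_P = 0.1239·C_{A0}·X = 0.1239×4.51×0.851 = 0.476 mol·L⁻¹.

0.476 mol·L⁻¹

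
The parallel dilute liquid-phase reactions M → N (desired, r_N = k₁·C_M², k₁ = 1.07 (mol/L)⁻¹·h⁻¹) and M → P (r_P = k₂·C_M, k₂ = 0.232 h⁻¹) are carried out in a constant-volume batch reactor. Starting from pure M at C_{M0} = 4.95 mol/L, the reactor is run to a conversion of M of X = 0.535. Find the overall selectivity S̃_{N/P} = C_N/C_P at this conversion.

C_M = C_{M0}(1−X) = 2.302 mol/L.
Along a PFR/batch, dC_P/dC_M = −r_P/(r_N+r_P) = −k₂/(k₂+k₁·C_M).
Integrating from C_{M0} to C_M: C_P = (0.232/1.07)·ln[(0.232+1.07·4.95)/(0.232+1.07·2.30)] = 0.2168·ln(5.529/2.695) = 0.1558 mol/L.
Then C_N = (C_{M0}−C_M) − C_P = 2.648 − 0.1558 = 2.492 mol/L.
S̃_{N/P} = C_N/C_P = 2.492/0.1558 = 16.0.

16.0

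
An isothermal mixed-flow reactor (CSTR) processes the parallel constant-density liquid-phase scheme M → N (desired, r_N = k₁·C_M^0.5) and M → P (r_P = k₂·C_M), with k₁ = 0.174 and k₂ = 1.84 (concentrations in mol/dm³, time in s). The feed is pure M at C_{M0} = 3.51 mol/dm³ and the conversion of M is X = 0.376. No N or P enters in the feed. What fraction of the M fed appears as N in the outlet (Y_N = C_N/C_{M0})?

0.0226

Exit C_M = C_{M0}(1−X) = 3.51×0.624 = 2.190 mol/dm³.
A CSTR operates uniformly at the exit composition, giving r_N = 0.2575 and r_P = 4.030 (each k·C_M^n at C_M = 2.190).
Fraction of consumed M going to N: r_N/(r_N+r_P) = 0.06006.
C_N = 0.06006·C_{M0}·X = 0.06006×3.51×0.376 = 0.0793 mol/dm³; Y_N = C_N/C_{M0} = 0.0226.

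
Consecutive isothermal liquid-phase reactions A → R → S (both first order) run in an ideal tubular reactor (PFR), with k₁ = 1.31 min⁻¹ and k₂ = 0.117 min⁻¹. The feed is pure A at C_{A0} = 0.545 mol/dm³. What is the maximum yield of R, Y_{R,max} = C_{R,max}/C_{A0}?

Evaluating C_R at τ_opt = ln(k₂/k₁)/(k₂−k₁) gives C_{R,max}/C_{A0} = (k₁/k₂)^[k₂/(k₂−k₁)].
= (1.31/0.117)^(0.117/(0.117−1.31)) = (11.20)^(-0.09807) = 0.7891.

0.789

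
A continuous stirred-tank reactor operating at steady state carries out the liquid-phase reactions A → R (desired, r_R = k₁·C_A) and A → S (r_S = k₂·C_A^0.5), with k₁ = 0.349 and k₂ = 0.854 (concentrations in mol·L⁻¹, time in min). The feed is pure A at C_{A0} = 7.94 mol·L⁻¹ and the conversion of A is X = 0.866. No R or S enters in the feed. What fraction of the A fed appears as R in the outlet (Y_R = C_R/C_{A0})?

0.257

Exit C_A = C_{A0}(1−X) = 7.94×0.134 = 1.064 mol·L⁻¹.
In a CSTR the entire volume is at exit conditions, so r_R = 0.349×1.064 = 0.3713 and r_S = 0.854×1.064^0.5 = 0.8809.
Fraction of consumed A going to R: r_R/(r_R+r_S) = 0.2965.
C_R = 0.2965·C_{A0}·X = 0.2965×7.94×0.866 = 2.04 mol·L⁻¹; Y_R = C_R/C_{A0} = 0.257.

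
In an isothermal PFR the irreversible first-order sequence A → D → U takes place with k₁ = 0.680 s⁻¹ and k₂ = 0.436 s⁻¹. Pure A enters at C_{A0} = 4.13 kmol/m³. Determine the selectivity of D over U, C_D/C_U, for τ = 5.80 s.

0.207

The intermediate concentration in a first-order A→B→C sequence is C_D = k₁C_{A0}(e^(−k₁τ) − e^(−k₂τ))/(k₂−k₁).
e^(−k₁τ) = e^(−0.680×5.80) = e^(−3.944) = 0.01937; e^(−k₂τ) = e^(−2.529) = 0.07975.
C_D = 0.680×4.13/(0.436−0.680) × (0.01937−0.07975) = (-11.51)×(-0.06038) = 0.6950 kmol/m³.
C_A = C_{A0}e^(−k₁τ) = 0.08000 kmol/m³, so C_U = C_{A0}−C_A−C_D = 3.355 kmol/m³; C_D/C_U = 0.207.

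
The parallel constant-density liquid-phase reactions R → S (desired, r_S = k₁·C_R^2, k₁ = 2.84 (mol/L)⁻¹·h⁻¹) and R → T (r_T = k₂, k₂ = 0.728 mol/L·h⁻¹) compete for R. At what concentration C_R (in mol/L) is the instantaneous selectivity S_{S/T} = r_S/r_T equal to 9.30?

1.54 mol/L

S_{S/T} = (k₁/k₂)·C_R^2 ⇒ C_R = (S·k₂/k₁)^(0.5).
= (9.30×0.728/2.84)^(0.5) = (2.384)^(0.5) = 1.54 mol/L.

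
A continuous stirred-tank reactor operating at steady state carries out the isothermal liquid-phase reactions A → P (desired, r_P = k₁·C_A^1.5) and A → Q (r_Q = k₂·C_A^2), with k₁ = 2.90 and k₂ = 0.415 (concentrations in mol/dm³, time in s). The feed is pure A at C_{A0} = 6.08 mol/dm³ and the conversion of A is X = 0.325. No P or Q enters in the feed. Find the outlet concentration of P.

1.53 mol/dm³

Exit C_A = C_{A0}(1−X) = 6.08×0.675 = 4.104 mol/dm³.
In a CSTR the entire volume is at exit conditions, so r_P = 2.90×4.104^1.5 = 24.11 and r_Q = 0.415×4.104^2 = 6.990.
Fraction of consumed A going to P: r_P/(r_P+r_Q) = 0.7753.
C_P = 0.7753·C_{A0}·X = 0.7753×6.08×0.325 = 1.53 mol/dm³.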